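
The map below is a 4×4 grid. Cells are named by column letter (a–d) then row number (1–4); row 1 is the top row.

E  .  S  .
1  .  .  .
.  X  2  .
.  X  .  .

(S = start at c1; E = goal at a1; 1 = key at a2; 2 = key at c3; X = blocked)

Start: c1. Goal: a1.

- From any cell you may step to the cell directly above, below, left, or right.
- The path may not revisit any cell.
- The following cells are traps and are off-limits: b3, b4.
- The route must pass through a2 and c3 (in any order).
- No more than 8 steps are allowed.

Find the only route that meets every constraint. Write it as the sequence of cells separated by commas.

c1, d1, d2, d3, c3, c2, b2, a2, a1

Any route must reach a2 and c3 and still end at a1 within 8 moves, so the order of the required stops is forced.
Route from c1: right 1 to d1, down 2 to d3, left 1 to c3, up 1 to c2, left 2 to a2, up 1 to a1 — 8 moves in all.
Check: all required cells visited; 8 ≤ 8 moves.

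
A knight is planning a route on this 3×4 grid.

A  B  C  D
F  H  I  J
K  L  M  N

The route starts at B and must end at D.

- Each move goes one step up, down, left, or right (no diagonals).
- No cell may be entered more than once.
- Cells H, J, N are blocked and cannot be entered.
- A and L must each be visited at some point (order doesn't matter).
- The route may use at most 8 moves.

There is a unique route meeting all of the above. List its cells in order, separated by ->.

B -> A -> F -> K -> L -> M -> I -> C -> D

Any route must reach A and L and still end at D within 8 moves, so the order of the required stops is forced.
Route from B: left to A, 2× down (reaching K), 2× right (reaching M), 2× up (reaching C), right to D — 8 moves in all.
Check: all required cells visited; 8 ≤ 8 moves.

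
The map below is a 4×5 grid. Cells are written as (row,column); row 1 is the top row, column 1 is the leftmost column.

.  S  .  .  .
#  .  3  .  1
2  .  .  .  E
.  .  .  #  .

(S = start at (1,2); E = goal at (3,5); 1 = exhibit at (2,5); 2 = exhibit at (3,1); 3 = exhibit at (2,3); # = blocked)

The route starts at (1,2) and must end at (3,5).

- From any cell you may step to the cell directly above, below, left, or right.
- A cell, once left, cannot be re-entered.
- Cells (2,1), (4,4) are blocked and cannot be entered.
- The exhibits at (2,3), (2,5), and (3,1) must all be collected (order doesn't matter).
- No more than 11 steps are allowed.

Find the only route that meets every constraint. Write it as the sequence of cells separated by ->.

The 11-move cap with required stops at (2,3), (2,5), (3,1) leaves no slack for detours.
Route from (1,2): down 2 to (3,2), left 1 to (3,1), down 1 to (4,1), right 2 to (4,3), up 2 to (2,3), right 2 to (2,5), down 1 to (3,5) — 11 moves in all.
Check: all required cells visited; 11 ≤ 11 moves.

(1,2) -> (2,2) -> (3,2) -> (3,1) -> (4,1) -> (4,2) -> (4,3) -> (3,3) -> (2,3) -> (2,4) -> (2,5) -> (3,5)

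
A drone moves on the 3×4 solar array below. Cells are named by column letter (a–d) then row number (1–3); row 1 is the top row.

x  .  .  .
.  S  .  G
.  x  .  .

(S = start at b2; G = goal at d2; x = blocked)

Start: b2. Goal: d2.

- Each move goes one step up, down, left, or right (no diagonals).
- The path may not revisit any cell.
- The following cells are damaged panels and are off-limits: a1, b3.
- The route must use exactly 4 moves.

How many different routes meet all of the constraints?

Need simple routes of exactly 4 moves from b2 to d2 (Manhattan distance 2, so 1 moves are spent on a detour and 1 undoing it).
Enumerating: b2 b1 c1 c2 d2 | b2 b1 c1 d1 d2 | b2 c2 c1 d1 d2 | b2 c2 c3 d3 d2.
That gives 4 routes.

4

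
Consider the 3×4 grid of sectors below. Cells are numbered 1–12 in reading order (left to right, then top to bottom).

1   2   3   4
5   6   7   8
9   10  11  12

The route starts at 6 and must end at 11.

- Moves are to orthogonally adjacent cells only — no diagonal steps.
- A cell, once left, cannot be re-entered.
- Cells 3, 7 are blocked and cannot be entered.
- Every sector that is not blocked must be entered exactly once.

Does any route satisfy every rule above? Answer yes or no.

Cell 4 has only one open neighbour but is neither the start nor the goal, so a Hamiltonian route would have to both enter and leave it through the same neighbour — impossible without revisiting.

no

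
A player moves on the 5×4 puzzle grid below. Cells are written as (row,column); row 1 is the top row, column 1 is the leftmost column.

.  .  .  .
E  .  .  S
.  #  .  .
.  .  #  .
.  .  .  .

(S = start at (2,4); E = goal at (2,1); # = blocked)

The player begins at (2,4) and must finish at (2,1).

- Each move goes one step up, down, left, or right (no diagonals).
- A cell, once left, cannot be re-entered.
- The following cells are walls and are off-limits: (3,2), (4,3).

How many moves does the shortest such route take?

The Manhattan distance from (2,4) to (2,1) is |2−2| + |4−1| = 3, so at least 3 moves are needed.
A route of 3 moves achieves this: (2,4) → (2,3) → (2,2) → (2,1).
Since 3 matches the lower bound, it is optimal.

3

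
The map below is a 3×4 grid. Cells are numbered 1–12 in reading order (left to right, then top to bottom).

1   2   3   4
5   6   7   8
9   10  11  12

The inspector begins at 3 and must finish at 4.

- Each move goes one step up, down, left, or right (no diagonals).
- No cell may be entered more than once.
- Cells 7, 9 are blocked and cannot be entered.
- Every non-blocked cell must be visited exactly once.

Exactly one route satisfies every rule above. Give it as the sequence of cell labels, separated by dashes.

3 - 2 - 1 - 5 - 6 - 10 - 11 - 12 - 8 - 4

Need to visit all 10 open cells exactly once, starting at 3 and ending at 4.
Route from 3: left 2 to 1, down 1 to 5, right 1 to 6, down 1 to 10, right 2 to 12, up 2 to 4 — 9 moves in all.
Check: all 10 open cells covered.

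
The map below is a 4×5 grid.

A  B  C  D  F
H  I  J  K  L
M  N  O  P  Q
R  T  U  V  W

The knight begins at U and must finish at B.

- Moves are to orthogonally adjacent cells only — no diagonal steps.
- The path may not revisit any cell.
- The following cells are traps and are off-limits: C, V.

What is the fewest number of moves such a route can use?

4

The Manhattan distance from U to B is |4−1| + |3−2| = 4, so at least 4 moves are needed.
A route of 4 moves achieves this: U → O → J → I → B.
Since 4 matches the lower bound, it is optimal.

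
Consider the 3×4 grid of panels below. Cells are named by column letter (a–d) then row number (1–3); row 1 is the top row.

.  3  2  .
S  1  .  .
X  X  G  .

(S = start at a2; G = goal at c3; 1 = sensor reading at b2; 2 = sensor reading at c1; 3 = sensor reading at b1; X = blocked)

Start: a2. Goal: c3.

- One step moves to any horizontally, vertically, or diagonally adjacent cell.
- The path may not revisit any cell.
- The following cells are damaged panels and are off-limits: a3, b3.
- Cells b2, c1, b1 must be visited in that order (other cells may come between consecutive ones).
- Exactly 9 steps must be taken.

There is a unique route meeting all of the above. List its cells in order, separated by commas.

a2, a1, b2, c1, b1, c2, d1, d2, d3, c3

The waypoints must appear in the order b2, c1, b1, with no cell reused.
Route from a2: up 1 to a1, down-right 1 to b2, up-right 1 to c1, left 1 to b1, down-right 1 to c2, up-right 1 to d1, down 2 to d3, left 1 to c3 — 9 moves in all.
Check: order respected (1 at step 2, 2 at step 3, 3 at step 4); 9 moves as required.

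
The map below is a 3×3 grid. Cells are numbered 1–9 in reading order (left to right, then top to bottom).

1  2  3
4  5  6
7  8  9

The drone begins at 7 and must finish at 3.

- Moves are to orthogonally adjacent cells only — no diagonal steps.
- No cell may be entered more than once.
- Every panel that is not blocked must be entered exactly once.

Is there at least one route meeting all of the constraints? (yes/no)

yes

One route that works: 7 → 4 → 1 → 2 → 5 → 8 → 9 → 6 → 3.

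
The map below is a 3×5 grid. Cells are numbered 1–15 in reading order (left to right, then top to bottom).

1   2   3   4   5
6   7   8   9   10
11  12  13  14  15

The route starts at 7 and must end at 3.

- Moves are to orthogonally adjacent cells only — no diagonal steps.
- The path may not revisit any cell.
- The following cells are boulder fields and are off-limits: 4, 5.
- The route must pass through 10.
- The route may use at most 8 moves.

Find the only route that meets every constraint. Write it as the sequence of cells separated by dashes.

Any route must reach 10 and still end at 3 within 8 moves, so the order of the required stops is forced.
Route from 7: down 1 to 12, right 3 to 15, up 1 to 10, left 2 to 8, up 1 to 3 — 8 moves in all.
Check: all required cells visited; 8 ≤ 8 moves.

7 - 12 - 13 - 14 - 15 - 10 - 9 - 8 - 3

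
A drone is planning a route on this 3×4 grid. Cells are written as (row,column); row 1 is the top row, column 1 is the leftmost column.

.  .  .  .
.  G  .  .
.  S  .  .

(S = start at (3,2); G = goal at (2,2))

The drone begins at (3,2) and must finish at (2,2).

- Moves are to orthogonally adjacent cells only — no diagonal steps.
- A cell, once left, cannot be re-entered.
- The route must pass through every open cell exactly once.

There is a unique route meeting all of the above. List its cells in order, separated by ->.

(3,2) -> (3,1) -> (2,1) -> (1,1) -> (1,2) -> (1,3) -> (1,4) -> (2,4) -> (3,4) -> (3,3) -> (2,3) -> (2,2)

Need to visit all 12 open cells exactly once, starting at (3,2) and ending at (2,2).
Route from (3,2): left to (3,1), 2× up (reaching (1,1)), 3× right (reaching (1,4)), 2× down (reaching (3,4)), left to (3,3), up to (2,3), left to (2,2) — 11 moves in all.
Check: all 12 open cells covered.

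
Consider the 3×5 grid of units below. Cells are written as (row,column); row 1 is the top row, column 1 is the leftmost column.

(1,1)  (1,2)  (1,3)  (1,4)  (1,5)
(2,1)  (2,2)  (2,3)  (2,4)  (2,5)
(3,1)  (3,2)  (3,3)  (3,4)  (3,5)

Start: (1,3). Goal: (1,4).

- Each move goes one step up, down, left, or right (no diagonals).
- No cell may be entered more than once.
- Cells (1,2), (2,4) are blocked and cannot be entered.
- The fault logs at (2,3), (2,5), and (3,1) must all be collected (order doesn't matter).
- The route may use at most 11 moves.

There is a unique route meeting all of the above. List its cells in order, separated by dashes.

(1,3) - (2,3) - (2,2) - (2,1) - (3,1) - (3,2) - (3,3) - (3,4) - (3,5) - (2,5) - (1,5) - (1,4)

The 11-move cap with required stops at (2,3), (2,5), (3,1) leaves no slack for detours.
Route from (1,3): down to (2,3), 2× left (reaching (2,1)), down to (3,1), 4× right (reaching (3,5)), 2× up (reaching (1,5)), left to (1,4) — 11 moves in all.
Check: all required cells visited; 11 ≤ 11 moves.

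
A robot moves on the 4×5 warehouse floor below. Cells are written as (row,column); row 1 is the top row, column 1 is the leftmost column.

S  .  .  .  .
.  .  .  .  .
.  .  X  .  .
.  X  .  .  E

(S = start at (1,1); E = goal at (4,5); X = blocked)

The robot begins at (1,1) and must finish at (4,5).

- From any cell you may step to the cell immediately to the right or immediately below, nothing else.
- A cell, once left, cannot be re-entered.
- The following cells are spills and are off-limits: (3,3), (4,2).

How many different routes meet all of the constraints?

A right/down-only route from (1,1) to (4,5) makes exactly 3 down-moves and 4 right-moves in some order.
With no other constraints that would be C(7,3) = 35 routes.
Subtract routes through each blocked cell (inclusion–exclusion for overlaps): − through (3,3): 18 − through (4,2): 4 → 13.
That gives 13 routes.

13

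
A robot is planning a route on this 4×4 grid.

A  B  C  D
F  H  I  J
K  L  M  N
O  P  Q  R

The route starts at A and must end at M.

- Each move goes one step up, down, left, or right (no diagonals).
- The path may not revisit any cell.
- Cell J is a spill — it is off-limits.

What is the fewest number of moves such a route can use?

The Manhattan distance from A to M is |1−3| + |1−3| = 4, so at least 4 moves are needed.
A route of 4 moves achieves this: A → F → K → L → M.
Since 4 matches the lower bound, it is optimal.

4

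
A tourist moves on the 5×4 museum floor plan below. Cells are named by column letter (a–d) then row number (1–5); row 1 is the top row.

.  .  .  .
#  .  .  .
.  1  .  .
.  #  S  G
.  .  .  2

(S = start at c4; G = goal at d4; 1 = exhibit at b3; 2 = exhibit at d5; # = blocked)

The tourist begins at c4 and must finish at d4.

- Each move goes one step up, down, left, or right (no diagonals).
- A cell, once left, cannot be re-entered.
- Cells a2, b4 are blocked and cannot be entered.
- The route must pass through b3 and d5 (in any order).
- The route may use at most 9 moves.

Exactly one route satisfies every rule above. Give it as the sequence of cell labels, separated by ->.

Any route must reach b3 and d5 and still end at d4 within 9 moves, so the order of the required stops is forced.
Route from c4: up to c3, 2× left (reaching a3), 2× down (reaching a5), 3× right (reaching d5), up to d4 — 9 moves in all.
Check: all required cells visited; 9 ≤ 9 moves.

c4 -> c3 -> b3 -> a3 -> a4 -> a5 -> b5 -> c5 -> d5 -> d4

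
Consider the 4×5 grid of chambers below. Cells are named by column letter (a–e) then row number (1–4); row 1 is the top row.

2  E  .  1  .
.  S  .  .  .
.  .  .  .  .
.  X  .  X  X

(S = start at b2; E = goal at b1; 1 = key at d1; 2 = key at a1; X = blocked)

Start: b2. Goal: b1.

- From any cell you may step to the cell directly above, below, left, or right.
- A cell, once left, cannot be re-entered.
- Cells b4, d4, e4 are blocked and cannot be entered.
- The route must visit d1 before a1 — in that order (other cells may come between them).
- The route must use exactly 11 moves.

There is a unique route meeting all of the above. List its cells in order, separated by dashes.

b2 - c2 - c1 - d1 - d2 - d3 - c3 - b3 - a3 - a2 - a1 - b1

The waypoints must appear in the order d1, a1, with no cell reused.
Route from b2: right 1 to c2, up 1 to c1, right 1 to d1, down 2 to d3, left 3 to a3, up 2 to a1, right 1 to b1 — 11 moves in all.
Check: order respected (1 at step 3, 2 at step 10); 11 moves as required.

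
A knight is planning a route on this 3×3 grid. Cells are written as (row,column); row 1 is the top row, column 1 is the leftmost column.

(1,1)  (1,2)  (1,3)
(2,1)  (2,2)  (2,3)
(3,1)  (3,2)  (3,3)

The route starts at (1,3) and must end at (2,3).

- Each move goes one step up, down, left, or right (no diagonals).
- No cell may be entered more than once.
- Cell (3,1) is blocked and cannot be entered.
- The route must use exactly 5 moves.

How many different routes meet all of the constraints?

Need simple routes of exactly 5 moves from (1,3) to (2,3) (Manhattan distance 1, so 2 moves are spent on a detour and 2 undoing it).
Enumerating: (1,3) (1,2) (2,2) (3,2) (3,3) (2,3) | (1,3) (1,2) (1,1) (2,1) (2,2) (2,3).
That gives 2 routes.

2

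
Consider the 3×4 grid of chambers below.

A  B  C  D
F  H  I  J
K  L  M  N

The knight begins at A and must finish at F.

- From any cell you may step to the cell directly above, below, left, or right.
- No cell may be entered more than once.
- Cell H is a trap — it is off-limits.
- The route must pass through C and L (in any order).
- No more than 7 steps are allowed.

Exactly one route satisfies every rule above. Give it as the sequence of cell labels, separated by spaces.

A B C I M L K F

The 7-move cap with required stops at C, L leaves no slack for detours.
Route from A: right 2 to C, down 2 to M, left 2 to K, up 1 to F — 7 moves in all.
Check: all required cells visited; 7 ≤ 7 moves.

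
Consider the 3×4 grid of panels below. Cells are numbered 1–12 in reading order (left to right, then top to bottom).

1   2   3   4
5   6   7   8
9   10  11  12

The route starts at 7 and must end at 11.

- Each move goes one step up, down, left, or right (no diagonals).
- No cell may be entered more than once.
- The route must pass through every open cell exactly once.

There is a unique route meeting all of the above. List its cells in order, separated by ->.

7 -> 6 -> 10 -> 9 -> 5 -> 1 -> 2 -> 3 -> 4 -> 8 -> 12 -> 11

Need to visit all 12 open cells exactly once, starting at 7 and ending at 11.
Cell 4 has only two open neighbours (8 and 3), so the path must pass straight through it: one of those is the cell it's entered from and the other is where it exits.
Route from 7: left 1 to 6, down 1 to 10, left 1 to 9, up 2 to 1, right 3 to 4, down 2 to 12, left 1 to 11 — 11 moves in all.
Check: all 12 open cells covered.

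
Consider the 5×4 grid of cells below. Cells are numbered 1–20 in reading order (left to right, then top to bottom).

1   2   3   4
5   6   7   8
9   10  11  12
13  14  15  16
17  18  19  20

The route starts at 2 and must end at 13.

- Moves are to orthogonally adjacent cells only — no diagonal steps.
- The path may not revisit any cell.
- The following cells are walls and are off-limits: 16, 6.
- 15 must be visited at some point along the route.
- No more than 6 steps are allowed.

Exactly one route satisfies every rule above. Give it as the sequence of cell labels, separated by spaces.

2 3 7 11 15 14 13

The budget equals the shortest possible length, so every move has to be on a shortest route through the required cells.
Route from 2: right 1 to 3, down 3 to 15, left 2 to 13 — 6 moves in all.
Check: all required cells visited; 6 ≤ 6 moves.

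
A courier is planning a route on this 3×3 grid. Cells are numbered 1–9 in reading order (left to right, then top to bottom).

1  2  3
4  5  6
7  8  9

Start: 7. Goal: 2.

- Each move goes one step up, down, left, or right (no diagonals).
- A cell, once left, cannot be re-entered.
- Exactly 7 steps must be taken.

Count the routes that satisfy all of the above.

2

Need simple routes of exactly 7 moves from 7 to 2 (Manhattan distance 3, so 2 moves are spent on a detour and 2 undoing it).
Enumerating: 7 4 5 8 9 6 3 2 | 7 8 9 6 5 4 1 2.
That gives 2 routes.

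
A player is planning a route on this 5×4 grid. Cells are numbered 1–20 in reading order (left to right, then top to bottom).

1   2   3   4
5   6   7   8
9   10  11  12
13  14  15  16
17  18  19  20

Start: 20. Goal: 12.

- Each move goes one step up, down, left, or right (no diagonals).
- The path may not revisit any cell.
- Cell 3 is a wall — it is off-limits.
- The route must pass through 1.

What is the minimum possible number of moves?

Any route passes through 1 somewhere between 20 and 12. Summing Manhattan distances along the two legs (20 → 1 → 12) gives a lower bound of 7 + 5 = 12 moves.
A route of 12 moves achieves this: 20 → 16 → 15 → 11 → 10 → 9 → 5 → 1 → 2 → 6 → 7 → 8 → 12.
Since 12 matches the lower bound, it is optimal.

12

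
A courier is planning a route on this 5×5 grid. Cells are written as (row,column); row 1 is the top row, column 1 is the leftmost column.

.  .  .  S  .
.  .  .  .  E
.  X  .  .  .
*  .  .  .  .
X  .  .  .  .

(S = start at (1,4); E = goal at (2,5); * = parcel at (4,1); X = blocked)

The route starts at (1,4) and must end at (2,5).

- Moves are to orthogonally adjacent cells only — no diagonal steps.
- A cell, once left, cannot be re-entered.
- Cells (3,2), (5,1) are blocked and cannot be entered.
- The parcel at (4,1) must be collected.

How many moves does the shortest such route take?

Any route passes through (4,1) somewhere between (1,4) and (2,5). Summing Manhattan distances along the two legs ((1,4) → (4,1) → (2,5)) gives a lower bound of 6 + 6 = 12 moves.
A route of 12 moves achieves this: (1,4) → (2,4) → (2,3) → (2,2) → (2,1) → (3,1) → (4,1) → (4,2) → (4,3) → (3,3) → (3,4) → (3,5) → (2,5).
Since 12 matches the lower bound, it is optimal.

12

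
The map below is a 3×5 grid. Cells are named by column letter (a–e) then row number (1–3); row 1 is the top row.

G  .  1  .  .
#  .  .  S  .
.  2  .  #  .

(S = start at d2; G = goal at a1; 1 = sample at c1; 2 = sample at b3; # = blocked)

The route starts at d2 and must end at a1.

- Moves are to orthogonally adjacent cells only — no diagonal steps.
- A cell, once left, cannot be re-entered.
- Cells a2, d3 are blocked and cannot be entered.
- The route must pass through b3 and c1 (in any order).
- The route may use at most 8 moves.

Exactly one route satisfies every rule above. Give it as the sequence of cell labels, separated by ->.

d2 -> d1 -> c1 -> c2 -> c3 -> b3 -> b2 -> b1 -> a1

The 8-move cap with required stops at b3, c1 leaves no slack for detours.
Route from d2: up 1 to d1, left 1 to c1, down 2 to c3, left 1 to b3, up 2 to b1, left 1 to a1 — 8 moves in all.
Check: all required cells visited; 8 ≤ 8 moves.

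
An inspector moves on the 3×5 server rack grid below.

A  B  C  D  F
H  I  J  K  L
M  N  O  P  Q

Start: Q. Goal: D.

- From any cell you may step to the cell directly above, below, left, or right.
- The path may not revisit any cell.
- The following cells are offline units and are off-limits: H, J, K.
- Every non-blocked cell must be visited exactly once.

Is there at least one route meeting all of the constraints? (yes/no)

no

Cell A has only one open neighbour but is neither the start nor the goal, so a Hamiltonian route would have to both enter and leave it through the same neighbour — impossible without revisiting.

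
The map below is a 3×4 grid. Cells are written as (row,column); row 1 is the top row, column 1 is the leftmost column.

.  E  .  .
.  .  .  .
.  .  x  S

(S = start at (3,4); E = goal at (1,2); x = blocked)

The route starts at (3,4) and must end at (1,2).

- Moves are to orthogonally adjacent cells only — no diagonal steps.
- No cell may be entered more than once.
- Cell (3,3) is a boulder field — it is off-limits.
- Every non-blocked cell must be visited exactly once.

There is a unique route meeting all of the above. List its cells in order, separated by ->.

(3,4) -> (2,4) -> (1,4) -> (1,3) -> (2,3) -> (2,2) -> (3,2) -> (3,1) -> (2,1) -> (1,1) -> (1,2)

Need to visit all 11 open cells exactly once, starting at (3,4) and ending at (1,2).
Cell (3,1) has only two open neighbours ((2,1) and (3,2)), so the path must pass straight through it: one of those is the cell it's entered from and the other is where it exits.
Route from (3,4): up 2 to (1,4), left 1 to (1,3), down 1 to (2,3), left 1 to (2,2), down 1 to (3,2), left 1 to (3,1), up 2 to (1,1), right 1 to (1,2) — 10 moves in all.
Check: all 11 open cells covered.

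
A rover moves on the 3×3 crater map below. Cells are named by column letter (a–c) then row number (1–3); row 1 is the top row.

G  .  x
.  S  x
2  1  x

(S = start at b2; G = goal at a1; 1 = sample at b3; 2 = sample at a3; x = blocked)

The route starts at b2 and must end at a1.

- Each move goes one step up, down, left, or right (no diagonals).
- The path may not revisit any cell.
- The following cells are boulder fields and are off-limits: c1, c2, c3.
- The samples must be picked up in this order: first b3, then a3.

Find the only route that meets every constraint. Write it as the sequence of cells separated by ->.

b2 -> b3 -> a3 -> a2 -> a1

The waypoints must appear in the order b3, a3, with no cell reused.
Route from b2: down to b3, left to a3, 2× up (reaching a1) — 4 moves in all.
Check: order respected (1 at step 1, 2 at step 2).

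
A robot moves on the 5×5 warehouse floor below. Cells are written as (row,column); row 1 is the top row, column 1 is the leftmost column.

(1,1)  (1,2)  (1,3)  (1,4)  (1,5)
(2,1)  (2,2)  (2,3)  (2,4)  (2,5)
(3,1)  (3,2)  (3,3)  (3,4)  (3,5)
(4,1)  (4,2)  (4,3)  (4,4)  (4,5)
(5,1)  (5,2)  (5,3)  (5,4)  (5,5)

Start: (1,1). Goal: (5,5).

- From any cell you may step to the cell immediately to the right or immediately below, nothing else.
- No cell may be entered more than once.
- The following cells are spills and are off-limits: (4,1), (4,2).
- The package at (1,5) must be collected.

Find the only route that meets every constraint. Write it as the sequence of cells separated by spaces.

Moves only go right or down, so the column and row indices never decrease.
Route from (1,1): right 4 to (1,5), down 4 to (5,5) — 8 moves in all.
Check: all required cells visited.

(1,1) (1,2) (1,3) (1,4) (1,5) (2,5) (3,5) (4,5) (5,5)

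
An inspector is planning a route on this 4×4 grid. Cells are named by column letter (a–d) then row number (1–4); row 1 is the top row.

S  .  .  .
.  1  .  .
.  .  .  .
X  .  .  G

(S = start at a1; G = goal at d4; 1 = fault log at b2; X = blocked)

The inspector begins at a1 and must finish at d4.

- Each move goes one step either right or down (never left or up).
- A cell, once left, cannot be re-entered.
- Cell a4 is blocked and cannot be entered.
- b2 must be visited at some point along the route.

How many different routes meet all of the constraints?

A right/down-only route from a1 to d4 makes exactly 3 down-moves and 3 right-moves in some order.
With no other constraints that would be C(6,3) = 20 routes.
Split at b2 and multiply the segment counts (each segment already excludes blocked cells): a1→b2: 2; b2→d4: 6; product = 12.
That gives 12 routes.

12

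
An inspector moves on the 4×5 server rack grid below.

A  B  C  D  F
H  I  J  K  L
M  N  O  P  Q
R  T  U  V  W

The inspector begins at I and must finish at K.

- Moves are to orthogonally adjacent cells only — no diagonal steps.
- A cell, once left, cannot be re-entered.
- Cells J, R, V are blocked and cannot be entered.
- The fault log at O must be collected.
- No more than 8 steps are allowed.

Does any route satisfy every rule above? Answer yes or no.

yes

One route that works: I → N → O → P → K.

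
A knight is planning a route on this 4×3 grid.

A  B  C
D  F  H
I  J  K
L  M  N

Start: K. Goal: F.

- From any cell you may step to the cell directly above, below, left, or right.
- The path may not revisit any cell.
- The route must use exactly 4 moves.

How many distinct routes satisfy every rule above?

3

Need simple routes of exactly 4 moves from K to F (Manhattan distance 2, so 1 moves are spent on a detour and 1 undoing it).
Enumerating: K H C B F | K N M J F | K J I D F.
That gives 3 routes.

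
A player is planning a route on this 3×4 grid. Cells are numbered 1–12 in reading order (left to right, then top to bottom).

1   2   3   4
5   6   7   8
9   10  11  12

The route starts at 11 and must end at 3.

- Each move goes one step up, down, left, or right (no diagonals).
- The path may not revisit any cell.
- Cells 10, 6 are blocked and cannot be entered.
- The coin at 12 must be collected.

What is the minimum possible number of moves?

4

Any route passes through 12 somewhere between 11 and 3. Summing Manhattan distances along the two legs (11 → 12 → 3) gives a lower bound of 1 + 3 = 4 moves.
A route of 4 moves achieves this: 11 → 12 → 8 → 4 → 3.
Since 4 matches the lower bound, it is optimal.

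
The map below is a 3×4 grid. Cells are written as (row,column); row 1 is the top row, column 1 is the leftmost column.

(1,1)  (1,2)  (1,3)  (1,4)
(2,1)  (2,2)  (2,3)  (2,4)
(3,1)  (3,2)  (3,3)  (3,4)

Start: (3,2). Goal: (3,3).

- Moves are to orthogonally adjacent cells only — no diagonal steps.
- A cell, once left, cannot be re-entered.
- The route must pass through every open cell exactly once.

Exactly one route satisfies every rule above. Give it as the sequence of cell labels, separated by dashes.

Need to visit all 12 open cells exactly once, starting at (3,2) and ending at (3,3).
Route from (3,2): left to (3,1), 2× up (reaching (1,1)), right to (1,2), down to (2,2), right to (2,3), up to (1,3), right to (1,4), 2× down (reaching (3,4)), left to (3,3) — 11 moves in all.
Check: all 12 open cells covered.

(3,2) - (3,1) - (2,1) - (1,1) - (1,2) - (2,2) - (2,3) - (1,3) - (1,4) - (2,4) - (3,4) - (3,3)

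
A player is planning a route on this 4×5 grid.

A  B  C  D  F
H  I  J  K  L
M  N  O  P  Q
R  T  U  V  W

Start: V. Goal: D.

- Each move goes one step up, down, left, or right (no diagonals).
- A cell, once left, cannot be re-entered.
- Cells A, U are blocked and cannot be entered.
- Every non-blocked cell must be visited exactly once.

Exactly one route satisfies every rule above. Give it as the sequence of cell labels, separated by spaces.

V W Q P O N T R M H I B C J K L F D

Need to visit all 18 open cells exactly once, starting at V and ending at D.
Cell F has only two open neighbours (L and D), so the path must pass straight through it: one of those is the cell it's entered from and the other is where it exits.
Route from V: right 1 to W, up 1 to Q, left 3 to N, down 1 to T, left 1 to R, up 2 to H, right 1 to I, up 1 to B, right 1 to C, down 1 to J, right 2 to L, up 1 to F, left 1 to D — 17 moves in all.
Check: all 18 open cells covered.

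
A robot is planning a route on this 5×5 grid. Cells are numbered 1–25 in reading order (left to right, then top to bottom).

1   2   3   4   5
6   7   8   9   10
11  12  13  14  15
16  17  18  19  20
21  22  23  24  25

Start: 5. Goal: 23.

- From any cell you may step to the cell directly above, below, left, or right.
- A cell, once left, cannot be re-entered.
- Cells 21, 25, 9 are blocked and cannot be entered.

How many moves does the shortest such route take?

6

The Manhattan distance from 5 to 23 is |1−5| + |5−3| = 6, so at least 6 moves are needed.
A route of 6 moves achieves this: 5 → 10 → 15 → 20 → 19 → 24 → 23.
Since 6 matches the lower bound, it is optimal.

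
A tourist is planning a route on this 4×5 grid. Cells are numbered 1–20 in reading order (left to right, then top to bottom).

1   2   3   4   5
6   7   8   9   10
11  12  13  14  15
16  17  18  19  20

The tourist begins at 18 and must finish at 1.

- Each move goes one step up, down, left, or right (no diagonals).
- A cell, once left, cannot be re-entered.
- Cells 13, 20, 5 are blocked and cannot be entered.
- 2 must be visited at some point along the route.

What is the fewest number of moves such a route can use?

Any route passes through 2 somewhere between 18 and 1. Summing Manhattan distances along the two legs (18 → 2 → 1) gives a lower bound of 4 + 1 = 5 moves.
A route of 5 moves achieves this: 18 → 17 → 12 → 7 → 2 → 1.
Since 5 matches the lower bound, it is optimal.

5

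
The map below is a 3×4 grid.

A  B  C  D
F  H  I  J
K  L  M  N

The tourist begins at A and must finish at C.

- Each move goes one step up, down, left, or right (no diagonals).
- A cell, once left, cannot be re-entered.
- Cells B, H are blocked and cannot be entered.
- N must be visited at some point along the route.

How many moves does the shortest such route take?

Any route passes through N somewhere between A and C. Summing Manhattan distances along the two legs (A → N → C) gives a lower bound of 5 + 3 = 8 moves.
A route of 8 moves achieves this: A → F → K → L → M → N → J → D → C.
Since 8 matches the lower bound, it is optimal.

8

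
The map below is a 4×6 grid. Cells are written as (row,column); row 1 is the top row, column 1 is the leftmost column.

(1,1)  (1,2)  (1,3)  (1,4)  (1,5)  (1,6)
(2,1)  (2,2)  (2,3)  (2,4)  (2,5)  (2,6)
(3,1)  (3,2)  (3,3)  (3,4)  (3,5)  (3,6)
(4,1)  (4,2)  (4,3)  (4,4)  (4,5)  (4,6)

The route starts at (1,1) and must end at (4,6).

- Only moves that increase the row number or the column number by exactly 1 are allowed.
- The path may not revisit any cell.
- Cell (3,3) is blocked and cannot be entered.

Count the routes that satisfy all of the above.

32

A right/down-only route from (1,1) to (4,6) makes exactly 3 down-moves and 5 right-moves in some order.
With no other constraints that would be C(8,3) = 56 routes.
Subtract routes through each blocked cell (inclusion–exclusion for overlaps): − through (3,3): 24 → 32.
That gives 32 routes.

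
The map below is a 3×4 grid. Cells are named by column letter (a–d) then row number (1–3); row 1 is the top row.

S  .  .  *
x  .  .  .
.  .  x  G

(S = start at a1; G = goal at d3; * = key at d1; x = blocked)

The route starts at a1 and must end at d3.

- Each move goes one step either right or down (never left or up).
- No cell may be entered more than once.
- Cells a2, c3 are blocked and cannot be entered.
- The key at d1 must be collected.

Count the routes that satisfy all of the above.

1

A right/down-only route from a1 to d3 makes exactly 2 down-moves and 3 right-moves in some order.
With no other constraints that would be C(5,2) = 10 routes.
Split at d1 and multiply the segment counts (each segment already excludes blocked cells): a1→d1: 1; d1→d3: 1; product = 1.
That gives 1 route.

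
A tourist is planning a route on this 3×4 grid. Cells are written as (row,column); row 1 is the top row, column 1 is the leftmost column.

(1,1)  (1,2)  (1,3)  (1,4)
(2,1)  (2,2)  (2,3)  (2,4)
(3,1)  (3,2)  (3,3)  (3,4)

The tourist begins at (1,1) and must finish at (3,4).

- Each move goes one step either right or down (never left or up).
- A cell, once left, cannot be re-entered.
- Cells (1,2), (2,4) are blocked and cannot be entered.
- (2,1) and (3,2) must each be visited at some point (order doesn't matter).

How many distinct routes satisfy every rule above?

A right/down-only route from (1,1) to (3,4) makes exactly 2 down-moves and 3 right-moves in some order.
With no other constraints that would be C(5,2) = 10 routes.
A monotone route can only reach the required cells in the order (2,1), (3,2), so split there and multiply the segment counts (each segment already excludes blocked cells): (1,1)→(2,1): 1; (2,1)→(3,2): 2; (3,2)→(3,4): 1; product = 2.
That gives 2 routes.

2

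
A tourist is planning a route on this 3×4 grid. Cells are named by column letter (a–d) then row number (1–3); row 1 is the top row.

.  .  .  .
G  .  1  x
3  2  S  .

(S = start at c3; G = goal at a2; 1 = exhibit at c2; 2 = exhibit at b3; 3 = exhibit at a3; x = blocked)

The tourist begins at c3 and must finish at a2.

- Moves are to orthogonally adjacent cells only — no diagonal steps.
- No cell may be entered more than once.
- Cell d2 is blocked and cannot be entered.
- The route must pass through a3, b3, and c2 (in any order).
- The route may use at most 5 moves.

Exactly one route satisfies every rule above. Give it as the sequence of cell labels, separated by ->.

c3 -> c2 -> b2 -> b3 -> a3 -> a2

Any route must reach a3, b3, and c2 and still end at a2 within 5 moves, so the order of the required stops is forced.
Route from c3: up 1 to c2, left 1 to b2, down 1 to b3, left 1 to a3, up 1 to a2 — 5 moves in all.
Check: all required cells visited; 5 ≤ 5 moves.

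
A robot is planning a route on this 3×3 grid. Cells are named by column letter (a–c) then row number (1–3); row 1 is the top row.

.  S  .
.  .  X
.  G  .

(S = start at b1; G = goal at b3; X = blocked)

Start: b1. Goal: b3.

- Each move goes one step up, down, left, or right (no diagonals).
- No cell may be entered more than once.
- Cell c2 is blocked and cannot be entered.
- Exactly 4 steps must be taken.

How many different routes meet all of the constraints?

3

Need simple routes of exactly 4 moves from b1 to b3 (Manhattan distance 2, so 1 moves are spent on a detour and 1 undoing it).
Enumerating: b1 b2 a2 a3 b3 | b1 a1 a2 a3 b3 | b1 a1 a2 b2 b3.
That gives 3 routes.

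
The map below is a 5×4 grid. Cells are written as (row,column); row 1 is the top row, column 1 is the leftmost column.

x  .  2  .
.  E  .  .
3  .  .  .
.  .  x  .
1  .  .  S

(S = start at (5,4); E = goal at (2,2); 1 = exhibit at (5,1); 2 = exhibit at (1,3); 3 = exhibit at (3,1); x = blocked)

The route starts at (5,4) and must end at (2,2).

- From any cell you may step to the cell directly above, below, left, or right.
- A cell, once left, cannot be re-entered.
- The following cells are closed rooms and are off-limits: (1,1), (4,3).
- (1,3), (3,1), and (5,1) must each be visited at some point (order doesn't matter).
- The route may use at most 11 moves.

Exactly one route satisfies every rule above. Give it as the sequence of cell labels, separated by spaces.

(5,4) (5,3) (5,2) (5,1) (4,1) (3,1) (3,2) (3,3) (2,3) (1,3) (1,2) (2,2)

Any route must reach (1,3), (3,1), and (5,1) and still end at (2,2) within 11 moves, so the order of the required stops is forced.
Route from (5,4): left 3 to (5,1), up 2 to (3,1), right 2 to (3,3), up 2 to (1,3), left 1 to (1,2), down 1 to (2,2) — 11 moves in all.
Check: all required cells visited; 11 ≤ 11 moves.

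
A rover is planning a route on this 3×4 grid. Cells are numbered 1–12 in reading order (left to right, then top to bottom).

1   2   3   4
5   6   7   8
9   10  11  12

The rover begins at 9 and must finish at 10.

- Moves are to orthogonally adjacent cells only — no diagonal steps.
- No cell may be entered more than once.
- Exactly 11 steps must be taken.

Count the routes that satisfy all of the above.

Need simple routes of exactly 11 moves from 9 to 10 (Manhattan distance 1, so 5 moves are spent on a detour and 5 undoing it).
Enumerating: 9 5 1 2 6 7 3 4 8 12 11 10 | 9 5 1 2 3 4 8 12 11 7 6 10.
That gives 2 routes.

2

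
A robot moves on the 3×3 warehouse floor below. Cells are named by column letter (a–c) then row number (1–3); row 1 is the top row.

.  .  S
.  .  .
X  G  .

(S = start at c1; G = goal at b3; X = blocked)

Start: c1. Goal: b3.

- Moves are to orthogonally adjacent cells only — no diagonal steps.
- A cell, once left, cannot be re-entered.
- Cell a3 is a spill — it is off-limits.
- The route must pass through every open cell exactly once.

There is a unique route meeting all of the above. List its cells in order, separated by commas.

c1, b1, a1, a2, b2, c2, c3, b3

Need to visit all 8 open cells exactly once, starting at c1 and ending at b3.
Route from c1: left 2 to a1, down 1 to a2, right 2 to c2, down 1 to c3, left 1 to b3 — 7 moves in all.
Check: all 8 open cells covered.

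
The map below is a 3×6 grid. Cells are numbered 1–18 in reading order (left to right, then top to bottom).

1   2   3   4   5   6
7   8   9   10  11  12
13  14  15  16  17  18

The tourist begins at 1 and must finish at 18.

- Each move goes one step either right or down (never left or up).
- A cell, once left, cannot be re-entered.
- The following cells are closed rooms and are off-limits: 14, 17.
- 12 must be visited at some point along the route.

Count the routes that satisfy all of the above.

A right/down-only route from 1 to 18 makes exactly 2 down-moves and 5 right-moves in some order.
With no other constraints that would be C(7,2) = 21 routes.
Split at 12 and multiply the segment counts (each segment already excludes blocked cells): 1→12: 6; 12→18: 1; product = 6.
That gives 6 routes.

6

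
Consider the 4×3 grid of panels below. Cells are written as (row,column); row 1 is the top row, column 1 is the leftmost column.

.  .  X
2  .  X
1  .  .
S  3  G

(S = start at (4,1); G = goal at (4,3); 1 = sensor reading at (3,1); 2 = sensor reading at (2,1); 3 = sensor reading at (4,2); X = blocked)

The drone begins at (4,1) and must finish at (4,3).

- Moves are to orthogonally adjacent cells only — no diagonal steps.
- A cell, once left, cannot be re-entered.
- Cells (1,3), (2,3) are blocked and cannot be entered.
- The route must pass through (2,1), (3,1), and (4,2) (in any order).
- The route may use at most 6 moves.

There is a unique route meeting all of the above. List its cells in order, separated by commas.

(4,1), (3,1), (2,1), (2,2), (3,2), (4,2), (4,3)

The budget equals the shortest possible length, so every move has to be on a shortest route through the required cells.
Route from (4,1): up 2 to (2,1), right 1 to (2,2), down 2 to (4,2), right 1 to (4,3) — 6 moves in all.
Check: all required cells visited; 6 ≤ 6 moves.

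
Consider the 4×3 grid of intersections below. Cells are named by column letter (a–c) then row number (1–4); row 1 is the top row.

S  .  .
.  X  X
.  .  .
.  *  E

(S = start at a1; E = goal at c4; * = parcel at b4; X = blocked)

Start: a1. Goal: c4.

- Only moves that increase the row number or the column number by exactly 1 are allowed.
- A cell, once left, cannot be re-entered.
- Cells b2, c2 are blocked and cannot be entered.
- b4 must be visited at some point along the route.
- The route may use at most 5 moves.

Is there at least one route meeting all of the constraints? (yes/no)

One route that works: a1 → a2 → a3 → a4 → b4 → c4.

yes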